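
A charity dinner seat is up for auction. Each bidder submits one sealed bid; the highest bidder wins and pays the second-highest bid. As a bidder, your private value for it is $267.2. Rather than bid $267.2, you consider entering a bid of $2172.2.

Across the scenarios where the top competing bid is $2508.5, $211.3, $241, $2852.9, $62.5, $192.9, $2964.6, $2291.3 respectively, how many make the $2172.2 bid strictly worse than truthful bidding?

0

The deviation hurts exactly when the highest competing bid lies strictly between $267.2 and $2172.2 — overbidding then wins at a price above your value.
$2508.5: above both → same outcome either way.
$211.3: below both → same outcome either way.
$241: below both → same outcome either way.
$2852.9: above both → same outcome either way.
$62.5: below both → same outcome either way.
$192.9: below both → same outcome either way.
$2964.6: above both → same outcome either way.
$2291.3: above both → same outcome either way.
Count: 0.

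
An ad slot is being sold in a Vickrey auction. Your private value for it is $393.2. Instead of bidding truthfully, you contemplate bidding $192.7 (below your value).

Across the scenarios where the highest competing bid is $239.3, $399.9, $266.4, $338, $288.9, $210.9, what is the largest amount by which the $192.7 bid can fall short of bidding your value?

$182.3

$239.3: truthful gives $153.9, deviation gives $0 → loss $153.9.
$399.9: same outcome either way → loss $0.
$266.4: truthful gives $126.8, deviation gives $0 → loss $126.8.
$338: truthful gives $55.2, deviation gives $0 → loss $55.2.
$288.9: truthful gives $104.3, deviation gives $0 → loss $104.3.
$210.9: truthful gives $182.3, deviation gives $0 → loss $182.3.
Maximum loss: $182.3.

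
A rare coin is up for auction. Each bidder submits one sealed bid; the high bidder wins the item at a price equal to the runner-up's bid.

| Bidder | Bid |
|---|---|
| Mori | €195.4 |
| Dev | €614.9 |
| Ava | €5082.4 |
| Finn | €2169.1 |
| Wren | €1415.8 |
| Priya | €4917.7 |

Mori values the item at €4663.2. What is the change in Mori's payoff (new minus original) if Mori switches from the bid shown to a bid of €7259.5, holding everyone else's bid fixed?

The highest bid among the other bidders is €5082.4; Mori's bid doesn't change that.
Original bid €195.4: Mori is not highest (top rival bid is €5082.4); payoff €0.
Alternative bid €7259.5: Mori is highest, pays the top rival bid €5082.4; payoff €4663.2 − €5082.4 = −€419.2.
Change in payoff = −€419.2 − (€0) = −€419.2.

−€419.2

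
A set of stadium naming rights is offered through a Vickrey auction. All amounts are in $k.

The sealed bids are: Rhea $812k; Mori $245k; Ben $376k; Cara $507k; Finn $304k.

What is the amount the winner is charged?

$507k

Highest bid: Rhea at $812k, so Rhea wins.
Second-highest bid: Cara at $507k — that is the price the winner pays.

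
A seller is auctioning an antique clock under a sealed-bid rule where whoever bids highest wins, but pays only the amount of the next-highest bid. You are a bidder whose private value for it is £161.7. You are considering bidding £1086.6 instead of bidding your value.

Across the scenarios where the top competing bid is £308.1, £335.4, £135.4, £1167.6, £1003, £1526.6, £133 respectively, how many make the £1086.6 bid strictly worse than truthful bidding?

The deviation hurts exactly when the highest competing bid lies strictly between £161.7 and £1086.6 — overbidding then wins at a price above your value.
£308.1: inside the interval → strictly worse (loss £146.4).
£335.4: inside the interval → strictly worse (loss £173.7).
£135.4: below both → same outcome either way.
£1167.6: above both → same outcome either way.
£1003: inside the interval → strictly worse (loss £841.3).
£1526.6: above both → same outcome either way.
£133: below both → same outcome either way.
Count: 3.

3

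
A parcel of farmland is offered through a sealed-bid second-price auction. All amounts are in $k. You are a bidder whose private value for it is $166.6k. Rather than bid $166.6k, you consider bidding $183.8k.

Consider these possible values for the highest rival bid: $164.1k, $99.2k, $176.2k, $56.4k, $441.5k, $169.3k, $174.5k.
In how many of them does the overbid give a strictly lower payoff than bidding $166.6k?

The deviation hurts exactly when the highest competing bid lies strictly between $166.6k and $183.8k — overbidding then wins at a price above your value.
$164.1k: below both → same outcome either way.
$99.2k: below both → same outcome either way.
$176.2k: inside the interval → strictly worse (loss $9.6k).
$56.4k: below both → same outcome either way.
$441.5k: above both → same outcome either way.
$169.3k: inside the interval → strictly worse (loss $2.7k).
$174.5k: inside the interval → strictly worse (loss $7.9k).
Count: 3.

3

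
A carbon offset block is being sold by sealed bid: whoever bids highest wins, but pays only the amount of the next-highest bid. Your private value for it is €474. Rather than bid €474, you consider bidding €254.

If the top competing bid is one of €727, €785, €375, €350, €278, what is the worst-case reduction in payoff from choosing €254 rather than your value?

€196

€727: same outcome either way → loss €0.
€785: same outcome either way → loss €0.
€375: truthful gives €99, deviation gives €0 → loss €99.
€350: truthful gives €124, deviation gives €0 → loss €124.
€278: truthful gives €196, deviation gives €0 → loss €196.
Maximum loss: €196.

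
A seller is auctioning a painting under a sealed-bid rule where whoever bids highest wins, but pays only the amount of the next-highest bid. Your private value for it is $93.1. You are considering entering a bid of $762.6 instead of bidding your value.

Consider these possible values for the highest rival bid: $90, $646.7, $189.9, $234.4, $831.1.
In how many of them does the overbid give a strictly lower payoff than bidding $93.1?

3

The deviation hurts exactly when the highest competing bid lies strictly between $93.1 and $762.6 — overbidding then wins at a price above your value.
$90: below both → same outcome either way.
$646.7: inside the interval → strictly worse (loss $553.6).
$189.9: inside the interval → strictly worse (loss $96.8).
$234.4: inside the interval → strictly worse (loss $141.3).
$831.1: above both → same outcome either way.
Count: 3.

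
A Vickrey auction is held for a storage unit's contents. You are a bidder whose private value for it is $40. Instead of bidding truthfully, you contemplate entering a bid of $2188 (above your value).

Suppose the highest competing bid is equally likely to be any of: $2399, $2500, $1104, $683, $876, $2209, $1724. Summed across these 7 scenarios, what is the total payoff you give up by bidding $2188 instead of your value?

$4227

The deviation costs you only when the competing bid falls strictly between $40 and $2188; elsewhere both bids give the same outcome.
$2399: outcomes coincide → loss $0.
$2500: outcomes coincide → loss $0.
$1104: truthful payoff $0, deviation payoff −$1064 → loss $1064.
$683: truthful payoff $0, deviation payoff −$643 → loss $643.
$876: truthful payoff $0, deviation payoff −$836 → loss $836.
$2209: outcomes coincide → loss $0.
$1724: truthful payoff $0, deviation payoff −$1684 → loss $1684.
Total loss = $1064 + $643 + $836 + $1684 = $4227.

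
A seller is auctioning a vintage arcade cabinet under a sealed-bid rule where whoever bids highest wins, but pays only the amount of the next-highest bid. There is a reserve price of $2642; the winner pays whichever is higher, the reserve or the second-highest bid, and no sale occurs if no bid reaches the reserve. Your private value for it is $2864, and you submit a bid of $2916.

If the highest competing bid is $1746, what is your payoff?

Your bid $2916 is the highest and exceeds the reserve.
Price = max(second-highest bid, reserve) = max($1746, $2642) = $2642.
Payoff = $2864 − $2642 = $222.

$222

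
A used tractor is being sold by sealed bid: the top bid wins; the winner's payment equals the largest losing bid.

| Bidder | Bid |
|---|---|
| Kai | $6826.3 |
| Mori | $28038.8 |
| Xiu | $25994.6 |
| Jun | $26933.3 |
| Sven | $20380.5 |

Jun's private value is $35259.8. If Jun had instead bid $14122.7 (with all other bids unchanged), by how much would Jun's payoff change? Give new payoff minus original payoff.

The highest bid among the other bidders is $28038.8; Jun's bid doesn't change that.
Original bid $26933.3: Jun is not highest (top rival bid is $28038.8); payoff $0.
Alternative bid $14122.7: Jun is not highest (top rival bid is $28038.8); payoff $0.
Change in payoff = $0 − ($0) = $0.

$0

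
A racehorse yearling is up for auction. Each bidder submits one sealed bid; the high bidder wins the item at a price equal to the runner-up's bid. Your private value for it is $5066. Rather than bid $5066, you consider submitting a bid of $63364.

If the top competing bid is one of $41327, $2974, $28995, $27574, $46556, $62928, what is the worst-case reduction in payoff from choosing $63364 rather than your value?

$57862

$41327: truthful gives $0, deviation gives −$36261 → loss $36261.
$2974: same outcome either way → loss $0.
$28995: truthful gives $0, deviation gives −$23929 → loss $23929.
$27574: truthful gives $0, deviation gives −$22508 → loss $22508.
$46556: truthful gives $0, deviation gives −$41490 → loss $41490.
$62928: truthful gives $0, deviation gives −$57862 → loss $57862.
Maximum loss: $57862.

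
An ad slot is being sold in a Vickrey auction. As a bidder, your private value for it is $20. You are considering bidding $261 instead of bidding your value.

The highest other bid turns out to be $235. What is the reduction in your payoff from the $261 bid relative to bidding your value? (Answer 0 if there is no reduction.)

Bidding your value $20: you lose (since $20 < $235). Payoff $0.
Bidding $261: you win and pay $235. Payoff $20 − $235 = −$215.
The competing bid $235 lies between your value and your inflated bid, so overbidding wins an item priced above your value.
Loss from deviating = $0 − (−$215) = $215.
In a second-price auction your bid sets only whether you win, not what you pay, so bidding your true value is weakly dominant.

$215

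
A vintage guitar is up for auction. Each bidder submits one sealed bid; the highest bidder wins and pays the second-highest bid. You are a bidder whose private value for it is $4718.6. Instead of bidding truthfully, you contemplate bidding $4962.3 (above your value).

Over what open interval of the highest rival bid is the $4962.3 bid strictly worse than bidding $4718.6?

If the competing bid is below $4718.6, both bids win at the same price — no difference.
If it is above $4962.3, both bids lose — no difference.
If it lies strictly between $4718.6 and $4962.3, bidding your value loses (payoff 0) while bidding $4962.3 wins at a price above your value (payoff negative).
So the deviation strictly hurts on the open interval ($4718.6, $4962.3).

($4718.6, $4962.3)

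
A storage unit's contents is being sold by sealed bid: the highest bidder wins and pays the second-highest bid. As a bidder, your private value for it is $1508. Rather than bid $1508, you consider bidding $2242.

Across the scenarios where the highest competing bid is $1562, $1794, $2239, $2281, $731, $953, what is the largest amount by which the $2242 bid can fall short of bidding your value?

$731

$1562: truthful gives $0, deviation gives −$54 → loss $54.
$1794: truthful gives $0, deviation gives −$286 → loss $286.
$2239: truthful gives $0, deviation gives −$731 → loss $731.
$2281: same outcome either way → loss $0.
$731: same outcome either way → loss $0.
$953: same outcome either way → loss $0.
Maximum loss: $731.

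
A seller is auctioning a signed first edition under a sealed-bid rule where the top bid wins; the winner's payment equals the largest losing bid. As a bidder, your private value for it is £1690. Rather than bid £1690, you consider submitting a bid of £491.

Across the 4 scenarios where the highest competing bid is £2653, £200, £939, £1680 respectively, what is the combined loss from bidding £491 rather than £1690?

£761

The deviation costs you only when the competing bid falls strictly between £491 and £1690; elsewhere both bids give the same outcome.
£2653: outcomes coincide → loss £0.
£200: outcomes coincide → loss £0.
£939: truthful payoff £751, deviation payoff £0 → loss £751.
£1680: truthful payoff £10, deviation payoff £0 → loss £10.
Total loss = £751 + £10 = £761.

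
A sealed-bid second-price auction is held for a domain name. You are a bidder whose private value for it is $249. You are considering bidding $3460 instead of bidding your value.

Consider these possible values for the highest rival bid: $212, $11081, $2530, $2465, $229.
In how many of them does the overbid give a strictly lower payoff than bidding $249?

2

The deviation hurts exactly when the highest competing bid lies strictly between $249 and $3460 — overbidding then wins at a price above your value.
$212: below both → same outcome either way.
$11081: above both → same outcome either way.
$2530: inside the interval → strictly worse (loss $2281).
$2465: inside the interval → strictly worse (loss $2216).
$229: below both → same outcome either way.
Count: 2.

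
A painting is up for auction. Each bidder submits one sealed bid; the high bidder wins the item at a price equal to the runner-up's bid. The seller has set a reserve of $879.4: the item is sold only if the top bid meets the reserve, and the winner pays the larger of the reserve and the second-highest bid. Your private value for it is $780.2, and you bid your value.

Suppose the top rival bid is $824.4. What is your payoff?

Your bid $780.2 is below the highest competing bid $824.4, so you lose. Payoff $0.

$0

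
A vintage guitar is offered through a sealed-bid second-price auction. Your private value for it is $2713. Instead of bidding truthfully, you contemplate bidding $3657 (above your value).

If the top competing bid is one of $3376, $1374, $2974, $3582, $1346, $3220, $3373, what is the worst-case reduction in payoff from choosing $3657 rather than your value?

$3376: truthful gives $0, deviation gives −$663 → loss $663.
$1374: same outcome either way → loss $0.
$2974: truthful gives $0, deviation gives −$261 → loss $261.
$3582: truthful gives $0, deviation gives −$869 → loss $869.
$1346: same outcome either way → loss $0.
$3220: truthful gives $0, deviation gives −$507 → loss $507.
$3373: truthful gives $0, deviation gives −$660 → loss $660.
Maximum loss: $869.

$869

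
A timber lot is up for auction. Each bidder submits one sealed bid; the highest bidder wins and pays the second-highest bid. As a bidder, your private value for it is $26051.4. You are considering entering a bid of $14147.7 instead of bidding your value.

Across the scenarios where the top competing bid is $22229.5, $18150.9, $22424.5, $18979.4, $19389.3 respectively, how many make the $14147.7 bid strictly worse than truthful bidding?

5

The deviation hurts exactly when the highest competing bid lies strictly between $14147.7 and $26051.4 — underbidding then forfeits a profitable win.
$22229.5: inside the interval → strictly worse (loss $3821.9).
$18150.9: inside the interval → strictly worse (loss $7900.5).
$22424.5: inside the interval → strictly worse (loss $3626.9).
$18979.4: inside the interval → strictly worse (loss $7072).
$19389.3: inside the interval → strictly worse (loss $6662.1).
Count: 5.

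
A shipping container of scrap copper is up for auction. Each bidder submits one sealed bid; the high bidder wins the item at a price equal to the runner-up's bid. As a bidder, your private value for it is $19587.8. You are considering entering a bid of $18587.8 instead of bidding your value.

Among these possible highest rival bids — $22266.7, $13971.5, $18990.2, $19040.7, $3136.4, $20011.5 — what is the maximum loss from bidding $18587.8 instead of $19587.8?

$597.6

$22266.7: same outcome either way → loss $0.
$13971.5: same outcome either way → loss $0.
$18990.2: truthful gives $597.6, deviation gives $0 → loss $597.6.
$19040.7: truthful gives $547.1, deviation gives $0 → loss $547.1.
$3136.4: same outcome either way → loss $0.
$20011.5: same outcome either way → loss $0.
Maximum loss: $597.6.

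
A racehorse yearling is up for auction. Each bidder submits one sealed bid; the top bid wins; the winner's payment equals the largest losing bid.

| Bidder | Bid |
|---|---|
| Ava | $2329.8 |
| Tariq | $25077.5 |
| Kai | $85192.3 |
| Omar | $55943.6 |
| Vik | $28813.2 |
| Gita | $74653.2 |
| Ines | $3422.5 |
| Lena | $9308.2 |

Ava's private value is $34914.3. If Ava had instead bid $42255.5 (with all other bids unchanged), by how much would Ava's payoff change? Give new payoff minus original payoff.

$0

The highest bid among the other bidders is $85192.3; Ava's bid doesn't change that.
Original bid $2329.8: Ava is not highest (top rival bid is $85192.3); payoff $0.
Alternative bid $42255.5: Ava is not highest (top rival bid is $85192.3); payoff $0.
Change in payoff = $0 − ($0) = $0.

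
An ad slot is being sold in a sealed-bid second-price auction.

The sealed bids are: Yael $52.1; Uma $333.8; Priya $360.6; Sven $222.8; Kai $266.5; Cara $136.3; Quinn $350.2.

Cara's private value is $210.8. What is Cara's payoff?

Highest bid: Priya at $360.6, so Priya wins.
Second-highest bid: Quinn at $350.2 — that is the price the winner pays.
Cara did not win, so Cara pays nothing and receives nothing: payoff $0.

$0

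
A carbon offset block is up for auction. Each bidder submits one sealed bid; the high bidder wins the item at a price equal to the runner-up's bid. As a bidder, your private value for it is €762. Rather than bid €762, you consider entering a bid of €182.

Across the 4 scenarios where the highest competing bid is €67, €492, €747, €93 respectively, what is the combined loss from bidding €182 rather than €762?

The deviation costs you only when the competing bid falls strictly between €182 and €762; elsewhere both bids give the same outcome.
€67: outcomes coincide → loss €0.
€492: truthful payoff €270, deviation payoff €0 → loss €270.
€747: truthful payoff €15, deviation payoff €0 → loss €15.
€93: outcomes coincide → loss €0.
Total loss = €270 + €15 = €285.

€285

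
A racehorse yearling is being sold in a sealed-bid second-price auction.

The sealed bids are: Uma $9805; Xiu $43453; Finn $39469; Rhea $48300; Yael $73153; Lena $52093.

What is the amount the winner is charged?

$52093

Highest bid: Yael at $73153, so Yael wins.
Second-highest bid: Lena at $52093 — that is the price the winner pays.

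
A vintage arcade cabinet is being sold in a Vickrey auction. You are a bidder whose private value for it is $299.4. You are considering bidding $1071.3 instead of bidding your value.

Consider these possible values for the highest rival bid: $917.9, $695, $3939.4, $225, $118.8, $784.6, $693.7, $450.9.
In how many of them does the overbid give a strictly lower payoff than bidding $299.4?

5

The deviation hurts exactly when the highest competing bid lies strictly between $299.4 and $1071.3 — overbidding then wins at a price above your value.
$917.9: inside the interval → strictly worse (loss $618.5).
$695: inside the interval → strictly worse (loss $395.6).
$3939.4: above both → same outcome either way.
$225: below both → same outcome either way.
$118.8: below both → same outcome either way.
$784.6: inside the interval → strictly worse (loss $485.2).
$693.7: inside the interval → strictly worse (loss $394.3).
$450.9: inside the interval → strictly worse (loss $151.5).
Count: 5.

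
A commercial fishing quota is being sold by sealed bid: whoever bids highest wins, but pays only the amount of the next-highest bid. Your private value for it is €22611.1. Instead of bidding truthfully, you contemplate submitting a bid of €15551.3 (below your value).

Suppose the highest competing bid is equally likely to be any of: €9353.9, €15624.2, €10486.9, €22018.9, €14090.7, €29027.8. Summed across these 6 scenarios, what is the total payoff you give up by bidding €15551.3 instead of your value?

€7579.1

The deviation costs you only when the competing bid falls strictly between €15551.3 and €22611.1; elsewhere both bids give the same outcome.
€9353.9: outcomes coincide → loss €0.
€15624.2: truthful payoff €6986.9, deviation payoff €0 → loss €6986.9.
€10486.9: outcomes coincide → loss €0.
€22018.9: truthful payoff €592.2, deviation payoff €0 → loss €592.2.
€14090.7: outcomes coincide → loss €0.
€29027.8: outcomes coincide → loss €0.
Total loss = €6986.9 + €592.2 = €7579.1.
Truthful bidding weakly dominates here: raising your bid can only win items priced above your value, and lowering it can only forfeit items priced below.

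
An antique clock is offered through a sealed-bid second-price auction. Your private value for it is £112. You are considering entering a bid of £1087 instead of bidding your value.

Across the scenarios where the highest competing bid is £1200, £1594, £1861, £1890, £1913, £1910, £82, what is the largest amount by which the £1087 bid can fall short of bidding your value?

£1200: same outcome either way → loss £0.
£1594: same outcome either way → loss £0.
£1861: same outcome either way → loss £0.
£1890: same outcome either way → loss £0.
£1913: same outcome either way → loss £0.
£1910: same outcome either way → loss £0.
£82: same outcome either way → loss £0.
Maximum loss: £0.

£0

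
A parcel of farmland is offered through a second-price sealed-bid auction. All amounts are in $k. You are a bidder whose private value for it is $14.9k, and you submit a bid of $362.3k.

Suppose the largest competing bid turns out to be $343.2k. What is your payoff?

Your bid $362.3k exceeds the highest competing bid $343.2k, so you win.
In a second-price auction the winner pays the second-highest bid, $343.2k.
Payoff = value − price = $14.9k − $343.2k = −$328.3k.

−$328.3k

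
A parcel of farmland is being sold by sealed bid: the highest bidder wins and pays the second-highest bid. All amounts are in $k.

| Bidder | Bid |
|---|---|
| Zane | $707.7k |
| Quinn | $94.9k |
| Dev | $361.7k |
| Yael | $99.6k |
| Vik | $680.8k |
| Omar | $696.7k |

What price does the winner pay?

Highest bid: Zane at $707.7k, so Zane wins.
Second-highest bid: Omar at $696.7k — that is the price the winner pays.

$696.7k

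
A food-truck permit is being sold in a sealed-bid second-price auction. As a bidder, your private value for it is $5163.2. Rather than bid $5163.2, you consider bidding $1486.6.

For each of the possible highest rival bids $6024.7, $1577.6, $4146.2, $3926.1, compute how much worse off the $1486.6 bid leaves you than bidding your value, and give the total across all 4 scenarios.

$5839.7

The deviation costs you only when the competing bid falls strictly between $1486.6 and $5163.2; elsewhere both bids give the same outcome.
$6024.7: outcomes coincide → loss $0.
$1577.6: truthful payoff $3585.6, deviation payoff $0 → loss $3585.6.
$4146.2: truthful payoff $1017, deviation payoff $0 → loss $1017.
$3926.1: truthful payoff $1237.1, deviation payoff $0 → loss $1237.1.
Total loss = $3585.6 + $1017 + $1237.1 = $5839.7.
In a second-price auction your bid sets only whether you win, not what you pay, so bidding your true value is weakly dominant.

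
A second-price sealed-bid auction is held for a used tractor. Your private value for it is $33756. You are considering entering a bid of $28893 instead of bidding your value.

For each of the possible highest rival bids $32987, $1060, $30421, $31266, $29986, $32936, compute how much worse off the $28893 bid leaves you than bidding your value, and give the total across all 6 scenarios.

$11184

The deviation costs you only when the competing bid falls strictly between $28893 and $33756; elsewhere both bids give the same outcome.
$32987: truthful payoff $769, deviation payoff $0 → loss $769.
$1060: outcomes coincide → loss $0.
$30421: truthful payoff $3335, deviation payoff $0 → loss $3335.
$31266: truthful payoff $2490, deviation payoff $0 → loss $2490.
$29986: truthful payoff $3770, deviation payoff $0 → loss $3770.
$32936: truthful payoff $820, deviation payoff $0 → loss $820.
Total loss = $769 + $3335 + $2490 + $3770 + $820 = $11184.
In a second-price auction your bid sets only whether you win, not what you pay, so bidding your true value is weakly dominant.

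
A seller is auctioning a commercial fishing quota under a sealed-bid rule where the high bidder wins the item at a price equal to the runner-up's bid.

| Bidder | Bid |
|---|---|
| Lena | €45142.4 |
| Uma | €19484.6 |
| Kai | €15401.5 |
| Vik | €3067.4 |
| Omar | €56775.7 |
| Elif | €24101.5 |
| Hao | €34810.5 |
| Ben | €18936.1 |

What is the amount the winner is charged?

Highest bid: Omar at €56775.7, so Omar wins.
Second-highest bid: Lena at €45142.4 — that is the price the winner pays.

€45142.4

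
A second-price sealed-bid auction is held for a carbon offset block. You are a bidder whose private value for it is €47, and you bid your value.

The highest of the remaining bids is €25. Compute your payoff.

€22

Your bid €47 exceeds the highest competing bid €25, so you win.
In a second-price auction the winner pays the second-highest bid, €25.
Payoff = value − price = €47 − €25 = €22.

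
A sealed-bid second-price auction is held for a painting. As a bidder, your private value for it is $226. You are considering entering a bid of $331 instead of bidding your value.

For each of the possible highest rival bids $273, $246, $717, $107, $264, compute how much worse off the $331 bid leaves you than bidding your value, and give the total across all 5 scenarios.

The deviation costs you only when the competing bid falls strictly between $226 and $331; elsewhere both bids give the same outcome.
$273: truthful payoff $0, deviation payoff −$47 → loss $47.
$246: truthful payoff $0, deviation payoff −$20 → loss $20.
$717: outcomes coincide → loss $0.
$107: outcomes coincide → loss $0.
$264: truthful payoff $0, deviation payoff −$38 → loss $38.
Total loss = $47 + $20 + $38 = $105.
Truthful bidding weakly dominates here: raising your bid can only win items priced above your value, and lowering it can only forfeit items priced below.

$105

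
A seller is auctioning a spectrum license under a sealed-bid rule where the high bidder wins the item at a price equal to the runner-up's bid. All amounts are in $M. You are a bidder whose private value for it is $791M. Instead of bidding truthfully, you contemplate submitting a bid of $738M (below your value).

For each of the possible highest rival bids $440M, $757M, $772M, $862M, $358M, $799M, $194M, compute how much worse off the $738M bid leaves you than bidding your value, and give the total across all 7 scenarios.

The deviation costs you only when the competing bid falls strictly between $738M and $791M; elsewhere both bids give the same outcome.
$440M: outcomes coincide → loss $0M.
$757M: truthful payoff $34M, deviation payoff $0M → loss $34M.
$772M: truthful payoff $19M, deviation payoff $0M → loss $19M.
$862M: outcomes coincide → loss $0M.
$358M: outcomes coincide → loss $0M.
$799M: outcomes coincide → loss $0M.
$194M: outcomes coincide → loss $0M.
Total loss = $34M + $19M = $53M.

$53M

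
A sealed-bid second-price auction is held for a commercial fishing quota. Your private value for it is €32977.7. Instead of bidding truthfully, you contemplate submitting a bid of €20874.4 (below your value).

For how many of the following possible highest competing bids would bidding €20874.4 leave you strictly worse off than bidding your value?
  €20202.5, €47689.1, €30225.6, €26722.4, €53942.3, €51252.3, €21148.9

3

The deviation hurts exactly when the highest competing bid lies strictly between €20874.4 and €32977.7 — underbidding then forfeits a profitable win.
€20202.5: below both → same outcome either way.
€47689.1: above both → same outcome either way.
€30225.6: inside the interval → strictly worse (loss €2752.1).
€26722.4: inside the interval → strictly worse (loss €6255.3).
€53942.3: above both → same outcome either way.
€51252.3: above both → same outcome either way.
€21148.9: inside the interval → strictly worse (loss €11828.8).
Count: 3.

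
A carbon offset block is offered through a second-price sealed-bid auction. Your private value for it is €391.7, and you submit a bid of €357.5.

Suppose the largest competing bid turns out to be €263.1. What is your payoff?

Your bid €357.5 exceeds the highest competing bid €263.1, so you win.
In a second-price auction the winner pays the second-highest bid, €263.1.
Payoff = value − price = €391.7 − €263.1 = €128.6.

€128.6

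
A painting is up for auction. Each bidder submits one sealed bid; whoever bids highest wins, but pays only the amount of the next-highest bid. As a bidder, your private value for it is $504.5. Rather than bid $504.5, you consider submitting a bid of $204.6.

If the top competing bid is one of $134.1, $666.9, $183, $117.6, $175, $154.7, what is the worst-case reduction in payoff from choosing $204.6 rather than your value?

$0

$134.1: same outcome either way → loss $0.
$666.9: same outcome either way → loss $0.
$183: same outcome either way → loss $0.
$117.6: same outcome either way → loss $0.
$175: same outcome either way → loss $0.
$154.7: same outcome either way → loss $0.
Maximum loss: $0.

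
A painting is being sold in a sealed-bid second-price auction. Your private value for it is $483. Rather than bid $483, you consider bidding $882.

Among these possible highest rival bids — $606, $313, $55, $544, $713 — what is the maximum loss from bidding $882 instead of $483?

$606: truthful gives $0, deviation gives −$123 → loss $123.
$313: same outcome either way → loss $0.
$55: same outcome either way → loss $0.
$544: truthful gives $0, deviation gives −$61 → loss $61.
$713: truthful gives $0, deviation gives −$230 → loss $230.
Maximum loss: $230.

$230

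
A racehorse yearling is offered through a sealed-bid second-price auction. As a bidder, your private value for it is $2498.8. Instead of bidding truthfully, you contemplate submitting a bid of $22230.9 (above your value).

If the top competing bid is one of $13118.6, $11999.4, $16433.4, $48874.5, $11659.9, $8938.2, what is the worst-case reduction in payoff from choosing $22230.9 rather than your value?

$13118.6: truthful gives $0, deviation gives −$10619.8 → loss $10619.8.
$11999.4: truthful gives $0, deviation gives −$9500.6 → loss $9500.6.
$16433.4: truthful gives $0, deviation gives −$13934.6 → loss $13934.6.
$48874.5: same outcome either way → loss $0.
$11659.9: truthful gives $0, deviation gives −$9161.1 → loss $9161.1.
$8938.2: truthful gives $0, deviation gives −$6439.4 → loss $6439.4.
Maximum loss: $13934.6.

$13934.6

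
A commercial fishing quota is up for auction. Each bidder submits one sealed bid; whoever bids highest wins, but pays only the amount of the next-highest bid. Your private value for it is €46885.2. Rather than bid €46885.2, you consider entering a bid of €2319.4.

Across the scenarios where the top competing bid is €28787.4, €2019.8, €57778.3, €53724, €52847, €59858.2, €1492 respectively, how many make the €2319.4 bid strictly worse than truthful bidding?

The deviation hurts exactly when the highest competing bid lies strictly between €2319.4 and €46885.2 — underbidding then forfeits a profitable win.
€28787.4: inside the interval → strictly worse (loss €18097.8).
€2019.8: below both → same outcome either way.
€57778.3: above both → same outcome either way.
€53724: above both → same outcome either way.
€52847: above both → same outcome either way.
€59858.2: above both → same outcome either way.
€1492: below both → same outcome either way.
Count: 1.

1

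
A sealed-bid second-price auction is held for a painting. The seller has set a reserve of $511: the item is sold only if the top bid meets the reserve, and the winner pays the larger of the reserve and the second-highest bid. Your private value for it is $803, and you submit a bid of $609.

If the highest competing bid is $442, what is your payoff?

Your bid $609 is the highest and exceeds the reserve.
Price = max(second-highest bid, reserve) = max($442, $511) = $511.
Payoff = $803 − $511 = $292.

$292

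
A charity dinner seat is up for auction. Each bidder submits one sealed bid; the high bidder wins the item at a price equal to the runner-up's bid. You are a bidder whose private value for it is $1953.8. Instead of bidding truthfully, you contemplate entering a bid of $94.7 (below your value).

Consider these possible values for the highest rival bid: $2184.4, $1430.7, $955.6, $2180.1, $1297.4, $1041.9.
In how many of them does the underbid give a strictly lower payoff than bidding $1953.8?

The deviation hurts exactly when the highest competing bid lies strictly between $94.7 and $1953.8 — underbidding then forfeits a profitable win.
$2184.4: above both → same outcome either way.
$1430.7: inside the interval → strictly worse (loss $523.1).
$955.6: inside the interval → strictly worse (loss $998.2).
$2180.1: above both → same outcome either way.
$1297.4: inside the interval → strictly worse (loss $656.4).
$1041.9: inside the interval → strictly worse (loss $911.9).
Count: 4.

4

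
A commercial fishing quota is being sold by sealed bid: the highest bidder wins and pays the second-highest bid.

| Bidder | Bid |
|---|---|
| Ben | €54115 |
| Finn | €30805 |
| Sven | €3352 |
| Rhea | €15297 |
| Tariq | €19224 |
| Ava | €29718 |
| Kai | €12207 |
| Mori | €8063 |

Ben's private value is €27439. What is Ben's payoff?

−€3366

Highest bid: Ben at €54115, so Ben wins.
Second-highest bid: Finn at €30805 — that is the price the winner pays.
Ben's payoff = value − price = €27439 − €30805 = −€3366.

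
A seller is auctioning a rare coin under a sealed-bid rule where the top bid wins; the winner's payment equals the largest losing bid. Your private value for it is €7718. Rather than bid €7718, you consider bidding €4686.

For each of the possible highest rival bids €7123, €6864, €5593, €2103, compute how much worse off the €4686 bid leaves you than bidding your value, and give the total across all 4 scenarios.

€3574

The deviation costs you only when the competing bid falls strictly between €4686 and €7718; elsewhere both bids give the same outcome.
€7123: truthful payoff €595, deviation payoff €0 → loss €595.
€6864: truthful payoff €854, deviation payoff €0 → loss €854.
€5593: truthful payoff €2125, deviation payoff €0 → loss €2125.
€2103: outcomes coincide → loss €0.
Total loss = €595 + €854 + €2125 = €3574.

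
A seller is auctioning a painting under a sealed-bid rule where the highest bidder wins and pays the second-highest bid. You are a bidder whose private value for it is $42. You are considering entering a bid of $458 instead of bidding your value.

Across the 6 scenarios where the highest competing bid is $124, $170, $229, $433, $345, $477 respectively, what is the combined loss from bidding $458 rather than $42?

The deviation costs you only when the competing bid falls strictly between $42 and $458; elsewhere both bids give the same outcome.
$124: truthful payoff $0, deviation payoff −$82 → loss $82.
$170: truthful payoff $0, deviation payoff −$128 → loss $128.
$229: truthful payoff $0, deviation payoff −$187 → loss $187.
$433: truthful payoff $0, deviation payoff −$391 → loss $391.
$345: truthful payoff $0, deviation payoff −$303 → loss $303.
$477: outcomes coincide → loss $0.
Total loss = $82 + $128 + $187 + $391 + $303 = $1091.

$1091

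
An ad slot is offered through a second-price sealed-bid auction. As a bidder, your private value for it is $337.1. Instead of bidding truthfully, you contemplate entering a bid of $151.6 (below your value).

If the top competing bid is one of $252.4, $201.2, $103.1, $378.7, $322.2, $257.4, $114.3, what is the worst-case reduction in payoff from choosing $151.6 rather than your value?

$252.4: truthful gives $84.7, deviation gives $0 → loss $84.7.
$201.2: truthful gives $135.9, deviation gives $0 → loss $135.9.
$103.1: same outcome either way → loss $0.
$378.7: same outcome either way → loss $0.
$322.2: truthful gives $14.9, deviation gives $0 → loss $14.9.
$257.4: truthful gives $79.7, deviation gives $0 → loss $79.7.
$114.3: same outcome either way → loss $0.
Maximum loss: $135.9.

$135.9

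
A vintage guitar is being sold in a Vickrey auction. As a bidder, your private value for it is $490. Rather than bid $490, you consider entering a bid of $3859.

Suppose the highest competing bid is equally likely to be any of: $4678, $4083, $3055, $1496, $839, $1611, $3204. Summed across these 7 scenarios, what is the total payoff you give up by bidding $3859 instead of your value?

The deviation costs you only when the competing bid falls strictly between $490 and $3859; elsewhere both bids give the same outcome.
$4678: outcomes coincide → loss $0.
$4083: outcomes coincide → loss $0.
$3055: truthful payoff $0, deviation payoff −$2565 → loss $2565.
$1496: truthful payoff $0, deviation payoff −$1006 → loss $1006.
$839: truthful payoff $0, deviation payoff −$349 → loss $349.
$1611: truthful payoff $0, deviation payoff −$1121 → loss $1121.
$3204: truthful payoff $0, deviation payoff −$2714 → loss $2714.
Total loss = $2565 + $1006 + $349 + $1121 + $2714 = $7755.

$7755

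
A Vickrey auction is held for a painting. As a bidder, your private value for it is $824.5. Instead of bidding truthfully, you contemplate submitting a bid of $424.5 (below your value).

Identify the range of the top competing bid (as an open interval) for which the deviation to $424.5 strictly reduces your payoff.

If the competing bid is below $424.5, both bids win at the same price — no difference.
If it is above $824.5, both bids lose — no difference.
If it lies strictly between $424.5 and $824.5, bidding your value wins at a price below your value (positive payoff) while bidding $424.5 loses (payoff 0).
So the deviation strictly hurts on the open interval ($424.5, $824.5).

($424.5, $824.5)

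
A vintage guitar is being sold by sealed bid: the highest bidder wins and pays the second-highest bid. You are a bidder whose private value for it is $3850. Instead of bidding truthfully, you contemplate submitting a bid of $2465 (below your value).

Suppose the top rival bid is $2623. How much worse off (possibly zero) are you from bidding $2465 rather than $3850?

Bidding your value $3850: you win (since $3850 > $2623) and pay $2623. Payoff $1227.
Bidding $2465: you lose. Payoff $0.
The competing bid $2623 lies between your shaded bid and your value, so underbidding forfeits an item you could have won at a profitable price.
Loss from deviating = $1227 − ($0) = $1227.

$1227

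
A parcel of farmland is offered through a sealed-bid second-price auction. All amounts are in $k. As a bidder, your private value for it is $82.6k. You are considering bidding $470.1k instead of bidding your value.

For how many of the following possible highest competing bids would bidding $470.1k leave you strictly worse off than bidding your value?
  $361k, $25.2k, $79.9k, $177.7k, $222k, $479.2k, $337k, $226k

The deviation hurts exactly when the highest competing bid lies strictly between $82.6k and $470.1k — overbidding then wins at a price above your value.
$361k: inside the interval → strictly worse (loss $278.4k).
$25.2k: below both → same outcome either way.
$79.9k: below both → same outcome either way.
$177.7k: inside the interval → strictly worse (loss $95.1k).
$222k: inside the interval → strictly worse (loss $139.4k).
$479.2k: above both → same outcome either way.
$337k: inside the interval → strictly worse (loss $254.4k).
$226k: inside the interval → strictly worse (loss $143.4k).
Count: 5.

5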